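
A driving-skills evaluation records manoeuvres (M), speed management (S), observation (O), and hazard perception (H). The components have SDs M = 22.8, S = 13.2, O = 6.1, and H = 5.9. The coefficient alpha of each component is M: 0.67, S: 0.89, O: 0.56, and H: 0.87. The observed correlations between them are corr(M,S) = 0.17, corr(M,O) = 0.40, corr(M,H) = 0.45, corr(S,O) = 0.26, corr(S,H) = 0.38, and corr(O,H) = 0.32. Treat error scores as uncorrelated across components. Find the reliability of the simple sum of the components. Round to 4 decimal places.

0.8272

Var(M+S+O+H) = 22.8² + 13.2² + 6.1² + 5.9² + 2·[22.8·13.2·0.17 + 22.8·6.1·0.40 + 22.8·5.9·0.45 + 13.2·6.1·0.26 + 13.2·5.9·0.38 + 6.1·5.9·0.32] = 766.1 + 458.751 = 1224.85.
With uncorrelated errors the cross-covariances are all true-score covariance, so they carry over unchanged; only the diagonal terms shrink to ρᵢσᵢ².
True-score variance = [22.8²·0.67 + 13.2²·0.89 + 6.1²·0.56 + 5.9²·0.87] + 458.751 = 554.489 + 458.751 = 1013.24.
Reliability = 1013.24 / 1224.85 = 0.8272.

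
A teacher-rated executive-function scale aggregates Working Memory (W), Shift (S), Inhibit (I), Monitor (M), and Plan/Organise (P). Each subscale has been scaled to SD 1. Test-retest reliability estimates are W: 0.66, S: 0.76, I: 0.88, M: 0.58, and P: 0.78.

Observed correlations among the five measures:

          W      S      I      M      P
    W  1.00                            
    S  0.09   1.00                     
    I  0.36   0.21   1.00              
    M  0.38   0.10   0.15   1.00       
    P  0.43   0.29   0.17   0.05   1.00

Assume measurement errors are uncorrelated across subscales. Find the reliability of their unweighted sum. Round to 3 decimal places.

Var(W+S+I+M+P) = 5 + 2·[0.09 + 0.36 + 0.38 + 0.43 + 0.21 + 0.10 + 0.29 + 0.15 + 0.17 + 0.05] = 5 + 4.46 = 9.46.
With uncorrelated errors the cross-covariances are all true-score covariance, so they carry over unchanged; only the diagonal terms shrink to ρᵢσᵢ².
True-score variance = [0.66 + 0.76 + 0.88 + 0.58 + 0.78] + 4.46 = 3.66 + 4.46 = 8.12.
Reliability = 8.12 / 9.46 = 0.858.

0.858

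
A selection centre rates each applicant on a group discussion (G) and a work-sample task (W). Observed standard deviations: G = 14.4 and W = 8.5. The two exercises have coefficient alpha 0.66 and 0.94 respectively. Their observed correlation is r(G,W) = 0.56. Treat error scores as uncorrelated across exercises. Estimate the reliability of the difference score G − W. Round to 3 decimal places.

0.475

Var(G−W) = 14.4² + 8.5² − 2·14.4·8.5·0.56 = 279.61 − 137.088 = 142.522.
Under uncorrelated errors the observed covariances equal the true-score covariances, so only the own-variance terms attenuate.
True-score variance = [14.4²·0.66 + 8.5²·0.94] − 137.088 = 204.773 − 137.088 = 67.6846.
Reliability = 67.6846 / 142.522 = 0.475.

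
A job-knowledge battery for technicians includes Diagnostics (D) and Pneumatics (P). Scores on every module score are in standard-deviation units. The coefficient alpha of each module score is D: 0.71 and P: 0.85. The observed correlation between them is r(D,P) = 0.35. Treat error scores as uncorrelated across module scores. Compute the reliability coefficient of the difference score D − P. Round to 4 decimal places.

Var(D−P) = 1 + 1 − 2·0.35 = 2 − 0.7 = 1.3.
Under uncorrelated errors the observed covariances equal the true-score covariances, so only the own-variance terms attenuate.
True-score variance = [0.71 + 0.85] − 0.7 = 1.56 − 0.7 = 0.86.
Reliability = 0.86 / 1.3 = 0.6615.

0.6615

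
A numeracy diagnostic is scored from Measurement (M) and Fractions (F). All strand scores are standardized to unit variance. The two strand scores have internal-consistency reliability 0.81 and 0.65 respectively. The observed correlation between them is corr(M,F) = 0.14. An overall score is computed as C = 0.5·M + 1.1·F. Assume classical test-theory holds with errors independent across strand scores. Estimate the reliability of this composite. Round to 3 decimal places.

0.708

Var(C) = 0.5² + 1.1² + 2·[0.55·0.14] = 1.46 + 0.154 = 1.614.
With uncorrelated errors the cross-covariances are all true-score covariance, so they carry over unchanged; only the diagonal terms shrink to ρᵢσᵢ².
True-score variance = [0.5²·0.81 + 1.1²·0.65] + 0.154 = 0.989 + 0.154 = 1.143.
Reliability = 1.143 / 1.614 = 0.708.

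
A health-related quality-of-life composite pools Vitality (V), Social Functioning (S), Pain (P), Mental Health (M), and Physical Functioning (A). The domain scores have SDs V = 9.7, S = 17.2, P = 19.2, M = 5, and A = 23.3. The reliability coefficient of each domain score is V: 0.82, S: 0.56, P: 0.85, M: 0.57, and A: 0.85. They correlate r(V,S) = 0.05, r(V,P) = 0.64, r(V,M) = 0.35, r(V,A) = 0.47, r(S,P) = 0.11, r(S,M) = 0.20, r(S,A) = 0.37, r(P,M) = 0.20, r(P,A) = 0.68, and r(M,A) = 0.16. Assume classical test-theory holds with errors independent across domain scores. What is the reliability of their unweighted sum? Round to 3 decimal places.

Var(V+S+P+M+A) = 9.7² + 17.2² + 19.2² + 5² + 23.3² + 2·[9.7·17.2·0.05 + 9.7·19.2·0.64 + 9.7·5·0.35 + 9.7·23.3·0.47 + 17.2·19.2·0.11 + 17.2·5·0.20 + 17.2·23.3·0.37 + 19.2·5·0.20 + 19.2·23.3·0.68 + 5·23.3·0.16] = 1326.46 + 1589.18 = 2915.64.
Under uncorrelated errors the observed covariances equal the true-score covariances, so only the own-variance terms attenuate.
True-score variance = [9.7²·0.82 + 17.2²·0.56 + 19.2²·0.85 + 5²·0.57 + 23.3²·0.85] + 1589.18 = 1031.87 + 1589.18 = 2621.05.
Reliability = 2621.05 / 2915.64 = 0.899.

0.899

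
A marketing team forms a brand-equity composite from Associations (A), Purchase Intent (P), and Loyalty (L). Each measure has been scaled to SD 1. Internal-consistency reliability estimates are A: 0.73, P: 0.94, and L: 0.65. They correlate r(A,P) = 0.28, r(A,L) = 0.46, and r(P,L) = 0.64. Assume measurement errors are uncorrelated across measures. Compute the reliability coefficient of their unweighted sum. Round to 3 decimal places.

0.882

Var(A+P+L) = 3 + 2·[0.28 + 0.46 + 0.64] = 3 + 2.76 = 5.76.
With uncorrelated errors the cross-covariances are all true-score covariance, so they carry over unchanged; only the diagonal terms shrink to ρᵢσᵢ².
True-score variance = [0.73 + 0.94 + 0.65] + 2.76 = 2.32 + 2.76 = 5.08.
Reliability = 5.08 / 5.76 = 0.882.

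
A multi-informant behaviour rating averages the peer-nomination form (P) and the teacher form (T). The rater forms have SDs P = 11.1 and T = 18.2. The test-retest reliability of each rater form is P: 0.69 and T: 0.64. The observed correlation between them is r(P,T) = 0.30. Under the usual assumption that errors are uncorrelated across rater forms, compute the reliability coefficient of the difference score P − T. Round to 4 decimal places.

Var(P−T) = 11.1² + 18.2² − 2·11.1·18.2·0.30 = 454.45 − 121.212 = 333.238.
Under uncorrelated errors the observed covariances equal the true-score covariances, so only the own-variance terms attenuate.
True-score variance = [11.1²·0.69 + 18.2²·0.64] − 121.212 = 297.008 − 121.212 = 175.796.
Reliability = 175.796 / 333.238 = 0.5275.

0.5275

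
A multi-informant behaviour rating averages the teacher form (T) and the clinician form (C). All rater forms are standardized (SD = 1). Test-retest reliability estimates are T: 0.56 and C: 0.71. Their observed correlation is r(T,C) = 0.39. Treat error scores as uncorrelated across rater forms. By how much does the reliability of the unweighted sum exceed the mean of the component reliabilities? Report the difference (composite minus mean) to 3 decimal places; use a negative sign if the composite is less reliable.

0.102

Var(sum) = 2 + 0.78 = 2.78; true-score variance = 1.27 + 0.78 = 2.05; composite reliability = 0.7374.
Mean component reliability = 0.6350.
Difference = 0.7374 − 0.6350 = 0.102.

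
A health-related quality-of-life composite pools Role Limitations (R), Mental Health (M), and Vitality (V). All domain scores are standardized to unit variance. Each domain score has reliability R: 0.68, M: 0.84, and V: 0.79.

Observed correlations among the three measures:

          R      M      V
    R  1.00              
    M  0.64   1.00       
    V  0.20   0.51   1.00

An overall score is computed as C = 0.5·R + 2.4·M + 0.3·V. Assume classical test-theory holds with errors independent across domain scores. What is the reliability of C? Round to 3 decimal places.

0.879

Var(C) = 0.5² + 2.4² + 0.3² + 2·[1.2·0.64 + 0.15·0.20 + 0.72·0.51] = 6.1 + 2.3304 = 8.4304.
Under uncorrelated errors the observed covariances equal the true-score covariances, so only the own-variance terms attenuate.
True-score variance = [0.5²·0.68 + 2.4²·0.84 + 0.3²·0.79] + 2.3304 = 5.0795 + 2.3304 = 7.4099.
Reliability = 7.4099 / 8.4304 = 0.879.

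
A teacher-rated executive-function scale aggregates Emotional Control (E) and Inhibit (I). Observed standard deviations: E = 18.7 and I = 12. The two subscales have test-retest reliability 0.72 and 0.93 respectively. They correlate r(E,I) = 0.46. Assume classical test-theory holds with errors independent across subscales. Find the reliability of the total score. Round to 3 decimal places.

0.846

Var(E+I) = 18.7² + 12² + 2·[18.7·12·0.46] = 493.69 + 206.448 = 700.138.
Because errors are independent across components, Cov(Tᵢ,Tⱼ) = Cov(Xᵢ,Xⱼ); the off-diagonal part of the true-score variance is the same as above.
True-score variance = [18.7²·0.72 + 12²·0.93] + 206.448 = 385.697 + 206.448 = 592.145.
Reliability = 592.145 / 700.138 = 0.846.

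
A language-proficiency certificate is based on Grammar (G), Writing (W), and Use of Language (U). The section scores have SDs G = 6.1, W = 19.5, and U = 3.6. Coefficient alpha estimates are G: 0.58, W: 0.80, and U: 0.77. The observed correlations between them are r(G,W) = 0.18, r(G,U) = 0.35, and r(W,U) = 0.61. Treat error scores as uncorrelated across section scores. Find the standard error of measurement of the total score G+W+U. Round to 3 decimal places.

9.729

Var(total) = 430.42 + 143.838 = 574.258.
True-score variance = 335.761 + 143.838 = 479.599, so reliability = 0.8352.
Error variance = 574.258 − 479.599 = 94.659; SEM = √94.659 = 9.729.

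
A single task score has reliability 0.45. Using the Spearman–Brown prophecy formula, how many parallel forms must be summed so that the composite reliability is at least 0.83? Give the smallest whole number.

6

k ≥ ρ*(1−ρ₁)/(ρ₁(1−ρ*)) = 0.83·0.55 / (0.45·0.17) = 5.967.
Smallest integer k = 6.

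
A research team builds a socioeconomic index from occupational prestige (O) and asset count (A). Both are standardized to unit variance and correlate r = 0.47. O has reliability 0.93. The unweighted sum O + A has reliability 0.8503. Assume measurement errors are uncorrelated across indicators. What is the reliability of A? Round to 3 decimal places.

Var(O+A) = 2 + 2·0.47 = 2.940.
True-score variance = ρ_O + ρ_A + 2·0.47, so 0.8503 = (0.93 + ρ_A + 0.94) / 2.940.
ρ_A = 0.8503·2.940 − 0.93 − 0.94 = 0.630.

0.630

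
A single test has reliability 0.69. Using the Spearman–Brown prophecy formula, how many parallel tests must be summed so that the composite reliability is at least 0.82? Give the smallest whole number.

3

k ≥ ρ*(1−ρ₁)/(ρ₁(1−ρ*)) = 0.82·0.31 / (0.69·0.18) = 2.047.
Smallest integer k = 3.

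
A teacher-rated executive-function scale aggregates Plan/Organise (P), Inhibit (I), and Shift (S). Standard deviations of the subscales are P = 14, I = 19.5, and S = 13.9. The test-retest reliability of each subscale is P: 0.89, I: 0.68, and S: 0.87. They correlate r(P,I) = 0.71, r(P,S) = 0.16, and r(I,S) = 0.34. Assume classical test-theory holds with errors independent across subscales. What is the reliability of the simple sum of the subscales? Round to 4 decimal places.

0.8801

Var(P+I+S) = 14² + 19.5² + 13.9² + 2·[14·19.5·0.71 + 14·13.9·0.16 + 19.5·13.9·0.34] = 769.46 + 634.246 = 1403.71.
Under uncorrelated errors the observed covariances equal the true-score covariances, so only the own-variance terms attenuate.
True-score variance = [14²·0.89 + 19.5²·0.68 + 13.9²·0.87] + 634.246 = 601.103 + 634.246 = 1235.35.
Reliability = 1235.35 / 1403.71 = 0.8801.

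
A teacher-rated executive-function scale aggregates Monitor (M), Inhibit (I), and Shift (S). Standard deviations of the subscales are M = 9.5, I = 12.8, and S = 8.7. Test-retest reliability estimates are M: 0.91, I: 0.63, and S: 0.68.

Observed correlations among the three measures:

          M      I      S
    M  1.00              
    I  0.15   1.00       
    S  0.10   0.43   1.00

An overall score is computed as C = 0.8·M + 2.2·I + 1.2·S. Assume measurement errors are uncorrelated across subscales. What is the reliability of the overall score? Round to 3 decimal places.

Var(C) = 0.8²·9.5² + 2.2²·12.8² + 1.2²·8.7² + 2·[1.76·9.5·12.8·0.15 + 0.96·9.5·8.7·0.10 + 2.64·12.8·8.7·0.43] = 959.739 + 332.905 = 1292.64.
Because errors are independent across components, Cov(Tᵢ,Tⱼ) = Cov(Xᵢ,Xⱼ); the off-diagonal part of the true-score variance is the same as above.
True-score variance = [0.8²·9.5²·0.91 + 2.2²·12.8²·0.63 + 1.2²·8.7²·0.68] + 332.905 = 626.258 + 332.905 = 959.164.
Reliability = 959.164 / 1292.64 = 0.742.

0.742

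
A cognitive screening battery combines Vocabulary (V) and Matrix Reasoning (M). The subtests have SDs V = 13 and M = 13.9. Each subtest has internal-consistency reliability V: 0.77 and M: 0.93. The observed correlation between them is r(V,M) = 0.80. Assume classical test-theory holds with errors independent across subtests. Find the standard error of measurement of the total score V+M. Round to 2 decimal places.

7.24

Var(total) = 362.21 + 289.12 = 651.33.
True-score variance = 309.815 + 289.12 = 598.935, so reliability = 0.9196.
Error variance = 651.33 − 598.935 = 52.3947; SEM = √52.3947 = 7.24.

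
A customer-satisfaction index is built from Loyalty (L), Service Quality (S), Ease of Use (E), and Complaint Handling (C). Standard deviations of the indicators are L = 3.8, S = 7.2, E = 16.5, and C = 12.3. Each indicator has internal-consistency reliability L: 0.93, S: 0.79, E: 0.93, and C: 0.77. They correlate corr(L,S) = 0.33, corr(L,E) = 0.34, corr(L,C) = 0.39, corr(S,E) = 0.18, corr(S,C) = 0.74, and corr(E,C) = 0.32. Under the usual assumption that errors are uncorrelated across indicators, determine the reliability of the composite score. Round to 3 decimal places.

Var(L+S+E+C) = 3.8² + 7.2² + 16.5² + 12.3² + 2·[3.8·7.2·0.33 + 3.8·16.5·0.34 + 3.8·12.3·0.39 + 7.2·16.5·0.18 + 7.2·12.3·0.74 + 16.5·12.3·0.32] = 489.82 + 400.876 = 890.696.
With uncorrelated errors the cross-covariances are all true-score covariance, so they carry over unchanged; only the diagonal terms shrink to ρᵢσᵢ².
True-score variance = [3.8²·0.93 + 7.2²·0.79 + 16.5²·0.93 + 12.3²·0.77] + 400.876 = 424.069 + 400.876 = 824.944.
Reliability = 824.944 / 890.696 = 0.926.

0.926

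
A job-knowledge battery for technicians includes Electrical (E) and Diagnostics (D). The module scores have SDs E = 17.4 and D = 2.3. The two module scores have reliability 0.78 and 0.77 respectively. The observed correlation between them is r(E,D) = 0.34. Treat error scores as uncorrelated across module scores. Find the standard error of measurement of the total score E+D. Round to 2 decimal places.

Var(total) = 308.05 + 27.2136 = 335.264.
True-score variance = 240.226 + 27.2136 = 267.44, so reliability = 0.7977.
Error variance = 335.264 − 267.44 = 67.8239; SEM = √67.8239 = 8.24.

8.24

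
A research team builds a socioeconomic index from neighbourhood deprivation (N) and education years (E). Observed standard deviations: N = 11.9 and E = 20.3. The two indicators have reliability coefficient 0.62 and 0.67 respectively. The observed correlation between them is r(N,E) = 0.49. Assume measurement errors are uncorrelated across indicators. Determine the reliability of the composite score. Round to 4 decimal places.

Var(N+E) = 11.9² + 20.3² + 2·[11.9·20.3·0.49] = 553.7 + 236.739 = 790.439.
With uncorrelated errors the cross-covariances are all true-score covariance, so they carry over unchanged; only the diagonal terms shrink to ρᵢσᵢ².
True-score variance = [11.9²·0.62 + 20.3²·0.67] + 236.739 = 363.899 + 236.739 = 600.637.
Reliability = 600.637 / 790.439 = 0.7599.

0.7599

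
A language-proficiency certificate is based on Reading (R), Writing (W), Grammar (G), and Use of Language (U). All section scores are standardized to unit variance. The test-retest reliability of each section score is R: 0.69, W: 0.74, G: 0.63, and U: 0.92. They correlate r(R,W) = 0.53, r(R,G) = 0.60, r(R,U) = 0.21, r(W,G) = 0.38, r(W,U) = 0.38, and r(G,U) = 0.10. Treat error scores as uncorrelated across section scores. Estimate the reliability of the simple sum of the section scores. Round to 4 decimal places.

Var(R+W+G+U) = 4 + 2·[0.53 + 0.60 + 0.21 + 0.38 + 0.38 + 0.10] = 4 + 4.4 = 8.4.
Because errors are independent across components, Cov(Tᵢ,Tⱼ) = Cov(Xᵢ,Xⱼ); the off-diagonal part of the true-score variance is the same as above.
True-score variance = [0.69 + 0.74 + 0.63 + 0.92] + 4.4 = 2.98 + 4.4 = 7.38.
Reliability = 7.38 / 8.4 = 0.8786.

0.8786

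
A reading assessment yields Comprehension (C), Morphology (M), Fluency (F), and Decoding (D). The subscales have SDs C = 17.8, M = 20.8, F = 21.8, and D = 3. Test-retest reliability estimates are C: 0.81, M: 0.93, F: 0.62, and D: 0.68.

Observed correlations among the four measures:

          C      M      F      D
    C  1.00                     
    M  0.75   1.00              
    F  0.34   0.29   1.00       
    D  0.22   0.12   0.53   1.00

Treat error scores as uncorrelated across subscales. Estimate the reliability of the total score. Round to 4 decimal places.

0.8870

Var(C+M+F+D) = 17.8² + 20.8² + 21.8² + 3² + 2·[17.8·20.8·0.75 + 17.8·21.8·0.34 + 17.8·3·0.22 + 20.8·21.8·0.29 + 20.8·3·0.12 + 21.8·3·0.53] = 1233.72 + 1190.02 = 2423.74.
Under uncorrelated errors the observed covariances equal the true-score covariances, so only the own-variance terms attenuate.
True-score variance = [17.8²·0.81 + 20.8²·0.93 + 21.8²·0.62 + 3²·0.68] + 1190.02 = 959.764 + 1190.02 = 2149.78.
Reliability = 2149.78 / 2423.74 = 0.8870.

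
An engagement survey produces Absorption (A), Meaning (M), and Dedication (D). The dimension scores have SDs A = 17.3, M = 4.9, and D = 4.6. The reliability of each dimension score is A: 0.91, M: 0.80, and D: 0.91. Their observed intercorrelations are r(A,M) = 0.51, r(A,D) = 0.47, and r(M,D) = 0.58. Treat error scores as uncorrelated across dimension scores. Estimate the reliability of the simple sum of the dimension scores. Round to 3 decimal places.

Var(A+M+D) = 17.3² + 4.9² + 4.6² + 2·[17.3·4.9·0.51 + 17.3·4.6·0.47 + 4.9·4.6·0.58] = 344.46 + 187.417 = 531.877.
Under uncorrelated errors the observed covariances equal the true-score covariances, so only the own-variance terms attenuate.
True-score variance = [17.3²·0.91 + 4.9²·0.80 + 4.6²·0.91] + 187.417 = 310.817 + 187.417 = 498.235.
Reliability = 498.235 / 531.877 = 0.937.

0.937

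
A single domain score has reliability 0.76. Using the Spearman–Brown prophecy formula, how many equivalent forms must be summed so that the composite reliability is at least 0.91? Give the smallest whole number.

4

k ≥ ρ*(1−ρ₁)/(ρ₁(1−ρ*)) = 0.91·0.24 / (0.76·0.09) = 3.193.
Smallest integer k = 4.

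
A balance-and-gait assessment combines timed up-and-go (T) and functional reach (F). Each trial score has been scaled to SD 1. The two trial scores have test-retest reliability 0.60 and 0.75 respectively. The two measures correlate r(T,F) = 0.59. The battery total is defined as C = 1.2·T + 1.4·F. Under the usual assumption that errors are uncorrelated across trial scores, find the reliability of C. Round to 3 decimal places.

Var(C) = 1.2² + 1.4² + 2·[1.68·0.59] = 3.4 + 1.9824 = 5.3824.
Because errors are independent across components, Cov(Tᵢ,Tⱼ) = Cov(Xᵢ,Xⱼ); the off-diagonal part of the true-score variance is the same as above.
True-score variance = [1.2²·0.60 + 1.4²·0.75] + 1.9824 = 2.334 + 1.9824 = 4.3164.
Reliability = 4.3164 / 5.3824 = 0.802.

0.802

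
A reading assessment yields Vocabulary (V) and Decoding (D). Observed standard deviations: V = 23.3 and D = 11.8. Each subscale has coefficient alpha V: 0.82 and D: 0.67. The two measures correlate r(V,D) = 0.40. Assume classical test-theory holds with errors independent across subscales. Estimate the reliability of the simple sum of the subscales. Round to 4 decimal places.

0.8407

Var(V+D) = 23.3² + 11.8² + 2·[23.3·11.8·0.40] = 682.13 + 219.952 = 902.082.
Because errors are independent across components, Cov(Tᵢ,Tⱼ) = Cov(Xᵢ,Xⱼ); the off-diagonal part of the true-score variance is the same as above.
True-score variance = [23.3²·0.82 + 11.8²·0.67] + 219.952 = 538.461 + 219.952 = 758.413.
Reliability = 758.413 / 902.082 = 0.8407.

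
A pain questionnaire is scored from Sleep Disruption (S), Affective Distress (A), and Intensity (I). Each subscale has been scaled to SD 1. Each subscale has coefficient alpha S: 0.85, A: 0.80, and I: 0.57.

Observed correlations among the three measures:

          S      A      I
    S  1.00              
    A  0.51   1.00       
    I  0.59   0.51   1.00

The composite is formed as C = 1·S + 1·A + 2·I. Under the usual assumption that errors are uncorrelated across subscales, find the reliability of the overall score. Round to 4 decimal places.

Var(C) = 1 + 1 + 2² + 2·[0.51 + 2·0.59 + 2·0.51] = 6 + 5.42 = 11.42.
With uncorrelated errors the cross-covariances are all true-score covariance, so they carry over unchanged; only the diagonal terms shrink to ρᵢσᵢ².
True-score variance = [0.85 + 0.80 + 2²·0.57] + 5.42 = 3.93 + 5.42 = 9.35.
Reliability = 9.35 / 11.42 = 0.8187.

0.8187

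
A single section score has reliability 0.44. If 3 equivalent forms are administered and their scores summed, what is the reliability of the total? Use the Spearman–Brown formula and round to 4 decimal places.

0.7021

ρ_k = kρ / (1 + (k−1)ρ) = 3·0.44 / (1 + 2·0.44) = 1.320 / 1.880 = 0.7021.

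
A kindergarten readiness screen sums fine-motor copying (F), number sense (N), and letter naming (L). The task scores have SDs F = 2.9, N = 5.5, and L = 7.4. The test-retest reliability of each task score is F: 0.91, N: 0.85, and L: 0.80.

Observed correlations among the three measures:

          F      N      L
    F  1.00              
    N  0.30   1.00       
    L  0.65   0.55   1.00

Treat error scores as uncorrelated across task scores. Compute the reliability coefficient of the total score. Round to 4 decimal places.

Var(F+N+L) = 2.9² + 5.5² + 7.4² + 2·[2.9·5.5·0.30 + 2.9·7.4·0.65 + 5.5·7.4·0.55] = 93.42 + 82.238 = 175.658.
With uncorrelated errors the cross-covariances are all true-score covariance, so they carry over unchanged; only the diagonal terms shrink to ρᵢσᵢ².
True-score variance = [2.9²·0.91 + 5.5²·0.85 + 7.4²·0.80] + 82.238 = 77.1736 + 82.238 = 159.412.
Reliability = 159.412 / 175.658 = 0.9075.

0.9075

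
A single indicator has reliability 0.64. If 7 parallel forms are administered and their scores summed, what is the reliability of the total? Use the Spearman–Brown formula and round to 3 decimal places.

0.926

ρ_k = kρ / (1 + (k−1)ρ) = 7·0.64 / (1 + 6·0.64) = 4.480 / 4.840 = 0.926.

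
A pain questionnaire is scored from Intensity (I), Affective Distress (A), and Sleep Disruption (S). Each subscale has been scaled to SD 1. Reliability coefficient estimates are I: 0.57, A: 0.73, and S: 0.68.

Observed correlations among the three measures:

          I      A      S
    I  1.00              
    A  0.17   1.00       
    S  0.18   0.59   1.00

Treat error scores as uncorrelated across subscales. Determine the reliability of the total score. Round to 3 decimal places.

Var(I+A+S) = 3 + 2·[0.17 + 0.18 + 0.59] = 3 + 1.88 = 4.88.
Under uncorrelated errors the observed covariances equal the true-score covariances, so only the own-variance terms attenuate.
True-score variance = [0.57 + 0.73 + 0.68] + 1.88 = 1.98 + 1.88 = 3.86.
Reliability = 3.86 / 4.88 = 0.791.

0.791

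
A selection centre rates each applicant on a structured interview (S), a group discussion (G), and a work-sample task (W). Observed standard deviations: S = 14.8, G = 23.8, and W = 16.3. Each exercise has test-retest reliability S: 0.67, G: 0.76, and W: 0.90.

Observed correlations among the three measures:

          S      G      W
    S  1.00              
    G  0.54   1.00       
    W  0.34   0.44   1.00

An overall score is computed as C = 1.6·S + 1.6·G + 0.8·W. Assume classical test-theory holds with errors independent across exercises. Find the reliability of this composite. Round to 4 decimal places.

Var(C) = 1.6²·14.8² + 1.6²·23.8² + 0.8²·16.3² + 2·[2.56·14.8·23.8·0.54 + 1.28·14.8·16.3·0.34 + 1.28·23.8·16.3·0.44] = 2180.87 + 1620.82 = 3801.69.
Because errors are independent across components, Cov(Tᵢ,Tⱼ) = Cov(Xᵢ,Xⱼ); the off-diagonal part of the true-score variance is the same as above.
True-score variance = [1.6²·14.8²·0.67 + 1.6²·23.8²·0.76 + 0.8²·16.3²·0.90] + 1620.82 = 1630.8 + 1620.82 = 3251.62.
Reliability = 3251.62 / 3801.69 = 0.8553.

0.8553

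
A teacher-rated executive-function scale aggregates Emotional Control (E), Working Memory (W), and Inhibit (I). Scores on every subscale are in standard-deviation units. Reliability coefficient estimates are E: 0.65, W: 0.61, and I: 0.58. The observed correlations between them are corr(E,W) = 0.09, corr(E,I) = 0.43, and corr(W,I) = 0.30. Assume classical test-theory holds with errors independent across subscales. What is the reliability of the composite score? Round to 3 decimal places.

Var(E+W+I) = 3 + 2·[0.09 + 0.43 + 0.30] = 3 + 1.64 = 4.64.
Under uncorrelated errors the observed covariances equal the true-score covariances, so only the own-variance terms attenuate.
True-score variance = [0.65 + 0.61 + 0.58] + 1.64 = 1.84 + 1.64 = 3.48.
Reliability = 3.48 / 4.64 = 0.750.

0.750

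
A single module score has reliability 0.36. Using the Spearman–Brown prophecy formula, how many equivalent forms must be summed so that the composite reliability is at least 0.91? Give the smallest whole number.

18

k ≥ ρ*(1−ρ₁)/(ρ₁(1−ρ*)) = 0.91·0.64 / (0.36·0.09) = 17.975.
Smallest integer k = 18.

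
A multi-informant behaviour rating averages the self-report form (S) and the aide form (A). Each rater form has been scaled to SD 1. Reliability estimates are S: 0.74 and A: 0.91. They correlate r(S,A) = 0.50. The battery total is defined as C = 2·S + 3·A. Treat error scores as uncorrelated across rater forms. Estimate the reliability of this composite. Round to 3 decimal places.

0.903

Var(C) = 2² + 3² + 2·[6·0.50] = 13 + 6 = 19.
Because errors are independent across components, Cov(Tᵢ,Tⱼ) = Cov(Xᵢ,Xⱼ); the off-diagonal part of the true-score variance is the same as above.
True-score variance = [2²·0.74 + 3²·0.91] + 6 = 11.15 + 6 = 17.15.
Reliability = 17.15 / 19 = 0.903.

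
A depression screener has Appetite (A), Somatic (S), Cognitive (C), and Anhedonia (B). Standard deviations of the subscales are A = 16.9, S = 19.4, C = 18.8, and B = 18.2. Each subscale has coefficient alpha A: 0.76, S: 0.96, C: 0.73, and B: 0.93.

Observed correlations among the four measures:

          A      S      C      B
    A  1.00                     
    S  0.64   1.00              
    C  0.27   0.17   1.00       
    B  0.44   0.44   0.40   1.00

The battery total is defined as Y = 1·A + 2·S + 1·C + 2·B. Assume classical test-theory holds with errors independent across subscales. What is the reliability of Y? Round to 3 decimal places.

0.955

Var(Y) = 16.9² + 2²·19.4² + 18.8² + 2²·18.2² + 2·[2·16.9·19.4·0.64 + 16.9·18.8·0.27 + 2·16.9·18.2·0.44 + 2·19.4·18.8·0.17 + 4·19.4·18.2·0.44 + 2·18.8·18.2·0.40] = 3469.45 + 3590.54 = 7059.99.
With uncorrelated errors the cross-covariances are all true-score covariance, so they carry over unchanged; only the diagonal terms shrink to ρᵢσᵢ².
True-score variance = [16.9²·0.76 + 2²·19.4²·0.96 + 18.8²·0.73 + 2²·18.2²·0.93] + 3590.54 = 3152.51 + 3590.54 = 6743.05.
Reliability = 6743.05 / 7059.99 = 0.955.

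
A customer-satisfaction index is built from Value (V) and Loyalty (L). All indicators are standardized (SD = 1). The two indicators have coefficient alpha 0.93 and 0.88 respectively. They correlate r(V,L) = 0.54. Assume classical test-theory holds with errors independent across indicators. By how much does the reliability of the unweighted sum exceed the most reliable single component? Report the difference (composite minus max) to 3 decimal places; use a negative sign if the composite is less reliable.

Var(sum) = 2 + 1.08 = 3.08; true-score variance = 1.81 + 1.08 = 2.89; composite reliability = 0.9383.
Max component reliability = 0.9300.
Difference = 0.9383 − 0.9300 = 0.008.

0.008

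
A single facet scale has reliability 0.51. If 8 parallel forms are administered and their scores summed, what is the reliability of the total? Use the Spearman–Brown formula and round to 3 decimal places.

0.893

ρ_k = kρ / (1 + (k−1)ρ) = 8·0.51 / (1 + 7·0.51) = 4.080 / 4.570 = 0.893.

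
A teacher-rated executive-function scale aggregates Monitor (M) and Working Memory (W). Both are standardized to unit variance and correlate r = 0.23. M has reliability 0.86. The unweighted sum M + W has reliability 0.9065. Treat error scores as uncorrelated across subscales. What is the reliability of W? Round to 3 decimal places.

Var(M+W) = 2 + 2·0.23 = 2.460.
True-score variance = ρ_M + ρ_W + 2·0.23, so 0.9065 = (0.86 + ρ_W + 0.46) / 2.460.
ρ_W = 0.9065·2.460 − 0.86 − 0.46 = 0.910.

0.910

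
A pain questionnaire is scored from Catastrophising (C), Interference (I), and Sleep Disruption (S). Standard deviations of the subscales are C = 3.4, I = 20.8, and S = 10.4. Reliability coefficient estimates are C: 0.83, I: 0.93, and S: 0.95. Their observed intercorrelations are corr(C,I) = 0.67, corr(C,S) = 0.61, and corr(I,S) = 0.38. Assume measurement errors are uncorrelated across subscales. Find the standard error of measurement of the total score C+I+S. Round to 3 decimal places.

6.137

Var(total) = 552.36 + 302.307 = 854.667.
True-score variance = 514.702 + 302.307 = 817.009, so reliability = 0.9559.
Error variance = 854.667 − 817.009 = 37.658; SEM = √37.658 = 6.137.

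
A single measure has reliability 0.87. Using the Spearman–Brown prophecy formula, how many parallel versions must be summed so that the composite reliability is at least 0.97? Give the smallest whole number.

5

k ≥ ρ*(1−ρ₁)/(ρ₁(1−ρ*)) = 0.97·0.13 / (0.87·0.03) = 4.831.
Smallest integer k = 5.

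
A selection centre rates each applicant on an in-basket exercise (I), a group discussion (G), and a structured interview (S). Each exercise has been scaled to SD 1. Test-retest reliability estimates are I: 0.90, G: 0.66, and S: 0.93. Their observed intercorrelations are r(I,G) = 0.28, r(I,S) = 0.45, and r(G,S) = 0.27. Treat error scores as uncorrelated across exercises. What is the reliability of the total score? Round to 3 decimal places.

0.898

Var(I+G+S) = 3 + 2·[0.28 + 0.45 + 0.27] = 3 + 2 = 5.
Because errors are independent across components, Cov(Tᵢ,Tⱼ) = Cov(Xᵢ,Xⱼ); the off-diagonal part of the true-score variance is the same as above.
True-score variance = [0.90 + 0.66 + 0.93] + 2 = 2.49 + 2 = 4.49.
Reliability = 4.49 / 5 = 0.898.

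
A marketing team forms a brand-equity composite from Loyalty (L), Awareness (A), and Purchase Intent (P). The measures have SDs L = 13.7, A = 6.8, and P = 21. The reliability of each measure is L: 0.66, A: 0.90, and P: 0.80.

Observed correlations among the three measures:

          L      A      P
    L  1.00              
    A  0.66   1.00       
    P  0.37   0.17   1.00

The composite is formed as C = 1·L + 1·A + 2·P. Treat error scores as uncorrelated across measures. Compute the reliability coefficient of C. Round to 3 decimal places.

0.841

Var(C) = 13.7² + 6.8² + 2²·21² + 2·[13.7·6.8·0.66 + 2·13.7·21·0.37 + 2·6.8·21·0.17] = 1997.93 + 645.871 = 2643.8.
Because errors are independent across components, Cov(Tᵢ,Tⱼ) = Cov(Xᵢ,Xⱼ); the off-diagonal part of the true-score variance is the same as above.
True-score variance = [13.7²·0.66 + 6.8²·0.90 + 2²·21²·0.80] + 645.871 = 1576.69 + 645.871 = 2222.56.
Reliability = 2222.56 / 2643.8 = 0.841.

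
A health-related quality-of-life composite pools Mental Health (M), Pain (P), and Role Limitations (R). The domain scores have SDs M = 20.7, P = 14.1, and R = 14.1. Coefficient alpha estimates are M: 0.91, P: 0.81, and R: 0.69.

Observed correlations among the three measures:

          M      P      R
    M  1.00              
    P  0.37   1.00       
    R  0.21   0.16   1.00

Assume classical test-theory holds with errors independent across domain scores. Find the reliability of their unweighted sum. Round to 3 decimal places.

Var(M+P+R) = 20.7² + 14.1² + 14.1² + 2·[20.7·14.1·0.37 + 20.7·14.1·0.21 + 14.1·14.1·0.16] = 826.11 + 402.188 = 1228.3.
With uncorrelated errors the cross-covariances are all true-score covariance, so they carry over unchanged; only the diagonal terms shrink to ρᵢσᵢ².
True-score variance = [20.7²·0.91 + 14.1²·0.81 + 14.1²·0.69] + 402.188 = 688.141 + 402.188 = 1090.33.
Reliability = 1090.33 / 1228.3 = 0.888.

0.888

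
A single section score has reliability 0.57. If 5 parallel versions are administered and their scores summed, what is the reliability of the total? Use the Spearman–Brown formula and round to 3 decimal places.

ρ_k = kρ / (1 + (k−1)ρ) = 5·0.57 / (1 + 4·0.57) = 2.850 / 3.280 = 0.869.

0.869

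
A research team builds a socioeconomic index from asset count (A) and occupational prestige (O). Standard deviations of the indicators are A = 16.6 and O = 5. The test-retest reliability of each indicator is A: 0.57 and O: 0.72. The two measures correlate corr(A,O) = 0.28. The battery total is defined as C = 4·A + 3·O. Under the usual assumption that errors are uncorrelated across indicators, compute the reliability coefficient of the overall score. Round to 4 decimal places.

0.6227

Var(C) = 4²·16.6² + 3²·5² + 2·[12·16.6·5·0.28] = 4633.96 + 557.76 = 5191.72.
Because errors are independent across components, Cov(Tᵢ,Tⱼ) = Cov(Xᵢ,Xⱼ); the off-diagonal part of the true-score variance is the same as above.
True-score variance = [4²·16.6²·0.57 + 3²·5²·0.72] + 557.76 = 2675.11 + 557.76 = 3232.87.
Reliability = 3232.87 / 5191.72 = 0.6227.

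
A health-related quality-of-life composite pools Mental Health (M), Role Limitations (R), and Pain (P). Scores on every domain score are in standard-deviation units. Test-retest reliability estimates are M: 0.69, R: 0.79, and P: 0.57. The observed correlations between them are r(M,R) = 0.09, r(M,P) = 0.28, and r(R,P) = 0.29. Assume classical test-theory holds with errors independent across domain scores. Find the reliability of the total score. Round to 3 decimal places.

Var(M+R+P) = 3 + 2·[0.09 + 0.28 + 0.29] = 3 + 1.32 = 4.32.
Because errors are independent across components, Cov(Tᵢ,Tⱼ) = Cov(Xᵢ,Xⱼ); the off-diagonal part of the true-score variance is the same as above.
True-score variance = [0.69 + 0.79 + 0.57] + 1.32 = 2.05 + 1.32 = 3.37.
Reliability = 3.37 / 4.32 = 0.780.

0.780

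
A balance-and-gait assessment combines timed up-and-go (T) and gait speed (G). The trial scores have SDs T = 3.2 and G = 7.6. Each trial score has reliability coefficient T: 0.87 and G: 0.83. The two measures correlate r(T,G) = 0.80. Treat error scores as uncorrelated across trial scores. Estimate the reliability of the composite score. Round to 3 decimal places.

Var(T+G) = 3.2² + 7.6² + 2·[3.2·7.6·0.80] = 68 + 38.912 = 106.912.
Because errors are independent across components, Cov(Tᵢ,Tⱼ) = Cov(Xᵢ,Xⱼ); the off-diagonal part of the true-score variance is the same as above.
True-score variance = [3.2²·0.87 + 7.6²·0.83] + 38.912 = 56.8496 + 38.912 = 95.7616.
Reliability = 95.7616 / 106.912 = 0.896.

0.896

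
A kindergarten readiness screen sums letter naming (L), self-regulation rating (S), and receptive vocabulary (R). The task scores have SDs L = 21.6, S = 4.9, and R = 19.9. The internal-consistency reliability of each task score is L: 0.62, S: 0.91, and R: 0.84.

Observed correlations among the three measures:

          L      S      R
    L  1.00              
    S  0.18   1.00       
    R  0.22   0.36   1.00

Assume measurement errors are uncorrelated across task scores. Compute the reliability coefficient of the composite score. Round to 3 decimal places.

0.795

Var(L+S+R) = 21.6² + 4.9² + 19.9² + 2·[21.6·4.9·0.18 + 21.6·19.9·0.22 + 4.9·19.9·0.36] = 886.58 + 297.439 = 1184.02.
Under uncorrelated errors the observed covariances equal the true-score covariances, so only the own-variance terms attenuate.
True-score variance = [21.6²·0.62 + 4.9²·0.91 + 19.9²·0.84] + 297.439 = 643.765 + 297.439 = 941.204.
Reliability = 941.204 / 1184.02 = 0.795.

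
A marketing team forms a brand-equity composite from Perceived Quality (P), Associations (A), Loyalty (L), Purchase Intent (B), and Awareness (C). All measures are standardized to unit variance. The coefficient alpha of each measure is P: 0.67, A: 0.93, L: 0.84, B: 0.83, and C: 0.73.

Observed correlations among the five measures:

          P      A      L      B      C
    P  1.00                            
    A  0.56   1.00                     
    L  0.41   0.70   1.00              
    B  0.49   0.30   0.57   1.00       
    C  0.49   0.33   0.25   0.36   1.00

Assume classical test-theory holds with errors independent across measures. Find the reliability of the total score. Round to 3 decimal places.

0.928

Var(P+A+L+B+C) = 5 + 2·[0.56 + 0.41 + 0.49 + 0.49 + 0.70 + 0.30 + 0.33 + 0.57 + 0.25 + 0.36] = 5 + 8.92 = 13.92.
Under uncorrelated errors the observed covariances equal the true-score covariances, so only the own-variance terms attenuate.
True-score variance = [0.67 + 0.93 + 0.84 + 0.83 + 0.73] + 8.92 = 4 + 8.92 = 12.92.
Reliability = 12.92 / 13.92 = 0.928.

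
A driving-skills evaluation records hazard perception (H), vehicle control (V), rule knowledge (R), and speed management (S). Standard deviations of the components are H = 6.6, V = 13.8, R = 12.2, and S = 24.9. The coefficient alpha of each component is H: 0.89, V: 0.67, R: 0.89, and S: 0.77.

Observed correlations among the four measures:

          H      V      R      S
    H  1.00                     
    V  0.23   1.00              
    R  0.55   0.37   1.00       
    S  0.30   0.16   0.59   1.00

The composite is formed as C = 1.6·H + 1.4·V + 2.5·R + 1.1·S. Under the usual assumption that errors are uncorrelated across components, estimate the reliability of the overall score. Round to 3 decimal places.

0.906

Var(C) = 1.6²·6.6² + 1.4²·13.8² + 2.5²·12.2² + 1.1²·24.9² + 2·[2.24·6.6·13.8·0.23 + 4·6.6·12.2·0.55 + 1.76·6.6·24.9·0.30 + 3.5·13.8·12.2·0.37 + 1.54·13.8·24.9·0.16 + 2.75·12.2·24.9·0.59] = 2165.24 + 2212.83 = 4378.07.
Because errors are independent across components, Cov(Tᵢ,Tⱼ) = Cov(Xᵢ,Xⱼ); the off-diagonal part of the true-score variance is the same as above.
True-score variance = [1.6²·6.6²·0.89 + 1.4²·13.8²·0.67 + 2.5²·12.2²·0.89 + 1.1²·24.9²·0.77] + 2212.83 = 1754.92 + 2212.83 = 3967.75.
Reliability = 3967.75 / 4378.07 = 0.906.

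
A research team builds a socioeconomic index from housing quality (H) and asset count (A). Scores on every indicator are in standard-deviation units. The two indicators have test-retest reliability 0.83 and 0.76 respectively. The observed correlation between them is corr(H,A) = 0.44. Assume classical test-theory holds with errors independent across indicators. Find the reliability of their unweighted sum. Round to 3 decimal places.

0.858

Var(H+A) = 2 + 2·[0.44] = 2 + 0.88 = 2.88.
Because errors are independent across components, Cov(Tᵢ,Tⱼ) = Cov(Xᵢ,Xⱼ); the off-diagonal part of the true-score variance is the same as above.
True-score variance = [0.83 + 0.76] + 0.88 = 1.59 + 0.88 = 2.47.
Reliability = 2.47 / 2.88 = 0.858.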